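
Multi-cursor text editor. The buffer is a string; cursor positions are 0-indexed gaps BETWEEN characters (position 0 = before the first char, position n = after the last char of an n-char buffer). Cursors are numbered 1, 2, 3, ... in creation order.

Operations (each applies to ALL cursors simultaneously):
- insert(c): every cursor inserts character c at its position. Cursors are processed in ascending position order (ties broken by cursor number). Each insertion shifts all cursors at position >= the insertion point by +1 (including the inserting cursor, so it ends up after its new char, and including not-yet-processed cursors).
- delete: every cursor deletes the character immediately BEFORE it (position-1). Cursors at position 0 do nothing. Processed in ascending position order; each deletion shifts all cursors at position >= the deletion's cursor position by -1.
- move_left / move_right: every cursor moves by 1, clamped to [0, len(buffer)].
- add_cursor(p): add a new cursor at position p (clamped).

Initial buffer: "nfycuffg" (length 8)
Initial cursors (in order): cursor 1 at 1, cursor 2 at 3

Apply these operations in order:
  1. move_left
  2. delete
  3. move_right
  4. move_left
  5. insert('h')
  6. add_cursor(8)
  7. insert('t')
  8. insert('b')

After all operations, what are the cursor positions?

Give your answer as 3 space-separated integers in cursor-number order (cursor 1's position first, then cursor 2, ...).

Answer: 3 7 14

Derivation:
After op 1 (move_left): buffer="nfycuffg" (len 8), cursors c1@0 c2@2, authorship ........
After op 2 (delete): buffer="nycuffg" (len 7), cursors c1@0 c2@1, authorship .......
After op 3 (move_right): buffer="nycuffg" (len 7), cursors c1@1 c2@2, authorship .......
After op 4 (move_left): buffer="nycuffg" (len 7), cursors c1@0 c2@1, authorship .......
After op 5 (insert('h')): buffer="hnhycuffg" (len 9), cursors c1@1 c2@3, authorship 1.2......
After op 6 (add_cursor(8)): buffer="hnhycuffg" (len 9), cursors c1@1 c2@3 c3@8, authorship 1.2......
After op 7 (insert('t')): buffer="htnhtycufftg" (len 12), cursors c1@2 c2@5 c3@11, authorship 11.22.....3.
After op 8 (insert('b')): buffer="htbnhtbycufftbg" (len 15), cursors c1@3 c2@7 c3@14, authorship 111.222.....33.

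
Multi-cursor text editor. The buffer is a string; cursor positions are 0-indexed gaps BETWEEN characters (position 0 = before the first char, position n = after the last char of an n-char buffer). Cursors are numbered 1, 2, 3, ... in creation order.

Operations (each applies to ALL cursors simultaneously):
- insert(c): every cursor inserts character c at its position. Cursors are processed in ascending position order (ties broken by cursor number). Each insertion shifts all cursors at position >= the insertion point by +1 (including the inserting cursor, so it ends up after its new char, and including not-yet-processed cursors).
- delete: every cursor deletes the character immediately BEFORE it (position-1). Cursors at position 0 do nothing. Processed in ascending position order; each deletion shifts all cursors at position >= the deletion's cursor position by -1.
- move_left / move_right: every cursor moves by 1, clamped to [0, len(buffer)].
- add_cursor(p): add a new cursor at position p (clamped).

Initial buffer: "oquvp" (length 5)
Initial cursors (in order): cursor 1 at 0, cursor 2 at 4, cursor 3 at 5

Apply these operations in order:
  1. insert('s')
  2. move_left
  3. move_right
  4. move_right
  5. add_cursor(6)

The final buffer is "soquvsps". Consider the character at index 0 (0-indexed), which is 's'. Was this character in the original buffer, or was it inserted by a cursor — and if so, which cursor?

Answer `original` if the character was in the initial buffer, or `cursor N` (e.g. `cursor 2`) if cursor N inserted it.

Answer: cursor 1

Derivation:
After op 1 (insert('s')): buffer="soquvsps" (len 8), cursors c1@1 c2@6 c3@8, authorship 1....2.3
After op 2 (move_left): buffer="soquvsps" (len 8), cursors c1@0 c2@5 c3@7, authorship 1....2.3
After op 3 (move_right): buffer="soquvsps" (len 8), cursors c1@1 c2@6 c3@8, authorship 1....2.3
After op 4 (move_right): buffer="soquvsps" (len 8), cursors c1@2 c2@7 c3@8, authorship 1....2.3
After op 5 (add_cursor(6)): buffer="soquvsps" (len 8), cursors c1@2 c4@6 c2@7 c3@8, authorship 1....2.3
Authorship (.=original, N=cursor N): 1 . . . . 2 . 3
Index 0: author = 1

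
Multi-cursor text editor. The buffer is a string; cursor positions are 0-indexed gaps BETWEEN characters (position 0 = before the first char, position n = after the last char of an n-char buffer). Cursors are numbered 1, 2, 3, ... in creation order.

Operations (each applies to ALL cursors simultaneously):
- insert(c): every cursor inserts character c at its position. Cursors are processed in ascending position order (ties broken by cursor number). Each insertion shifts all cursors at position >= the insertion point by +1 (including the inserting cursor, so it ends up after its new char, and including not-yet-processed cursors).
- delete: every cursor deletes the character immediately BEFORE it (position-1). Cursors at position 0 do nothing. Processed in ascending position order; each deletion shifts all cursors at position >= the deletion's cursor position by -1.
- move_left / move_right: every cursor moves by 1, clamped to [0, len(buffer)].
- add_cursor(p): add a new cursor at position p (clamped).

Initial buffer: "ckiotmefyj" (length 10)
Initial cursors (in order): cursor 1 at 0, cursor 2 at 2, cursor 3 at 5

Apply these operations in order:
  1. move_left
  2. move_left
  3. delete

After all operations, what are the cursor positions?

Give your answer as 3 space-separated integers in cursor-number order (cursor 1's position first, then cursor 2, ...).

After op 1 (move_left): buffer="ckiotmefyj" (len 10), cursors c1@0 c2@1 c3@4, authorship ..........
After op 2 (move_left): buffer="ckiotmefyj" (len 10), cursors c1@0 c2@0 c3@3, authorship ..........
After op 3 (delete): buffer="ckotmefyj" (len 9), cursors c1@0 c2@0 c3@2, authorship .........

Answer: 0 0 2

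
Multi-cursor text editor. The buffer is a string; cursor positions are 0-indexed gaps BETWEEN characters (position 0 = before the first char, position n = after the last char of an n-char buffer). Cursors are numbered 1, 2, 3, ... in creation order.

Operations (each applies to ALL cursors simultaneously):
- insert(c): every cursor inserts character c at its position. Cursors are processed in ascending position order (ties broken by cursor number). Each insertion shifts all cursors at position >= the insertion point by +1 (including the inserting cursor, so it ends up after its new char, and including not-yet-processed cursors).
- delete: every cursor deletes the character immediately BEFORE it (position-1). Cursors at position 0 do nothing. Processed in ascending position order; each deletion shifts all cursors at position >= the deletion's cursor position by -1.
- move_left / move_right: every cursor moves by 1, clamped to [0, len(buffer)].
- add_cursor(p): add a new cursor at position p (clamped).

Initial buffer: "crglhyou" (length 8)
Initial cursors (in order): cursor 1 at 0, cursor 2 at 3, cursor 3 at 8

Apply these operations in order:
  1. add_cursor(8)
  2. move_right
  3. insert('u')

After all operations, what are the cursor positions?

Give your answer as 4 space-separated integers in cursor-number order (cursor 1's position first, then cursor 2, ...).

After op 1 (add_cursor(8)): buffer="crglhyou" (len 8), cursors c1@0 c2@3 c3@8 c4@8, authorship ........
After op 2 (move_right): buffer="crglhyou" (len 8), cursors c1@1 c2@4 c3@8 c4@8, authorship ........
After op 3 (insert('u')): buffer="curgluhyouuu" (len 12), cursors c1@2 c2@6 c3@12 c4@12, authorship .1...2....34

Answer: 2 6 12 12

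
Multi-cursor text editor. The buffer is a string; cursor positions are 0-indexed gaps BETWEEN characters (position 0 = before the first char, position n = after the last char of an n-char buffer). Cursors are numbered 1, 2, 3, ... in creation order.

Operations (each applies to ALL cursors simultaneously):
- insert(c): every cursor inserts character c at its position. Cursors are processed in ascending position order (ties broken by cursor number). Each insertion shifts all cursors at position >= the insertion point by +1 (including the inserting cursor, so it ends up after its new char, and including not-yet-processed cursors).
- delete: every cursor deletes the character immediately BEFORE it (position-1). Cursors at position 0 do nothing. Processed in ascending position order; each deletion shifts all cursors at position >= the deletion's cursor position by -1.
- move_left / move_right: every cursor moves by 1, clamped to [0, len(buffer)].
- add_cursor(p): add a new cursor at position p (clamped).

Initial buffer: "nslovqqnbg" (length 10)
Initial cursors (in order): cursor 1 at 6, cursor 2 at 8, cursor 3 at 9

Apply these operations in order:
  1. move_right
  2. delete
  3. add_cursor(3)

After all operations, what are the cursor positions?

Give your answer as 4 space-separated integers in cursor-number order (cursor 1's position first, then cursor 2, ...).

Answer: 6 7 7 3

Derivation:
After op 1 (move_right): buffer="nslovqqnbg" (len 10), cursors c1@7 c2@9 c3@10, authorship ..........
After op 2 (delete): buffer="nslovqn" (len 7), cursors c1@6 c2@7 c3@7, authorship .......
After op 3 (add_cursor(3)): buffer="nslovqn" (len 7), cursors c4@3 c1@6 c2@7 c3@7, authorship .......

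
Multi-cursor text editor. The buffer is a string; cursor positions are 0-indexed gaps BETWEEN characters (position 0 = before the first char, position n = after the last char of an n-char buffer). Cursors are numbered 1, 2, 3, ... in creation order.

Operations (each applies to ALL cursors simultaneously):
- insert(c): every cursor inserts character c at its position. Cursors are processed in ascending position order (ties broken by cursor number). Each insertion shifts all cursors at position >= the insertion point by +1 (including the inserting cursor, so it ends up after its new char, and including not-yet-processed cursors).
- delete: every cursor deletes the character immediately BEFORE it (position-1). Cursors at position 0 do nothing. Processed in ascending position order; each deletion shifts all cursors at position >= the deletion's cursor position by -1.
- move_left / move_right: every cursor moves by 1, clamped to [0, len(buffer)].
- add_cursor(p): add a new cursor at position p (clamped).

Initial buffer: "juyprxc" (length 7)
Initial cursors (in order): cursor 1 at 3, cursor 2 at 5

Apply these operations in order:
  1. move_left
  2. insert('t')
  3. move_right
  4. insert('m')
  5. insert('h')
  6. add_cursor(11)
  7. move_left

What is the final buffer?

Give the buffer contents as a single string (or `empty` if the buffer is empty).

Answer: jutymhptrmhxc

Derivation:
After op 1 (move_left): buffer="juyprxc" (len 7), cursors c1@2 c2@4, authorship .......
After op 2 (insert('t')): buffer="jutyptrxc" (len 9), cursors c1@3 c2@6, authorship ..1..2...
After op 3 (move_right): buffer="jutyptrxc" (len 9), cursors c1@4 c2@7, authorship ..1..2...
After op 4 (insert('m')): buffer="jutymptrmxc" (len 11), cursors c1@5 c2@9, authorship ..1.1.2.2..
After op 5 (insert('h')): buffer="jutymhptrmhxc" (len 13), cursors c1@6 c2@11, authorship ..1.11.2.22..
After op 6 (add_cursor(11)): buffer="jutymhptrmhxc" (len 13), cursors c1@6 c2@11 c3@11, authorship ..1.11.2.22..
After op 7 (move_left): buffer="jutymhptrmhxc" (len 13), cursors c1@5 c2@10 c3@10, authorship ..1.11.2.22..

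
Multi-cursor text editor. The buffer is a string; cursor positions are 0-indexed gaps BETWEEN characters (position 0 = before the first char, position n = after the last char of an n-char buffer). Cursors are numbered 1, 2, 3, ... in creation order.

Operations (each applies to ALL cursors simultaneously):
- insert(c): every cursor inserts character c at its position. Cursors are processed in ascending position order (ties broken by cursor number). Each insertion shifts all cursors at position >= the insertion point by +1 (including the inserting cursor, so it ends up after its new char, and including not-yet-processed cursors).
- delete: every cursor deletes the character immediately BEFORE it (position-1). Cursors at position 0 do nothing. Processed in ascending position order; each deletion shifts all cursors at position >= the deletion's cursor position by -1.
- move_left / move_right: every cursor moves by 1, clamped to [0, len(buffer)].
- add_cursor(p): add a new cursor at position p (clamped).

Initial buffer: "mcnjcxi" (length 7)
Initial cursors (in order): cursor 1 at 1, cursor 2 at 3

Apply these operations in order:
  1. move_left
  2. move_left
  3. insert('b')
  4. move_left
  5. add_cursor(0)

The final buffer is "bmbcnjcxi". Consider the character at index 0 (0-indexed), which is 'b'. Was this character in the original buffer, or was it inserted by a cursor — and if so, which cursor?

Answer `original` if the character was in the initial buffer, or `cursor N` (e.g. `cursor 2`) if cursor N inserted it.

Answer: cursor 1

Derivation:
After op 1 (move_left): buffer="mcnjcxi" (len 7), cursors c1@0 c2@2, authorship .......
After op 2 (move_left): buffer="mcnjcxi" (len 7), cursors c1@0 c2@1, authorship .......
After op 3 (insert('b')): buffer="bmbcnjcxi" (len 9), cursors c1@1 c2@3, authorship 1.2......
After op 4 (move_left): buffer="bmbcnjcxi" (len 9), cursors c1@0 c2@2, authorship 1.2......
After op 5 (add_cursor(0)): buffer="bmbcnjcxi" (len 9), cursors c1@0 c3@0 c2@2, authorship 1.2......
Authorship (.=original, N=cursor N): 1 . 2 . . . . . .
Index 0: author = 1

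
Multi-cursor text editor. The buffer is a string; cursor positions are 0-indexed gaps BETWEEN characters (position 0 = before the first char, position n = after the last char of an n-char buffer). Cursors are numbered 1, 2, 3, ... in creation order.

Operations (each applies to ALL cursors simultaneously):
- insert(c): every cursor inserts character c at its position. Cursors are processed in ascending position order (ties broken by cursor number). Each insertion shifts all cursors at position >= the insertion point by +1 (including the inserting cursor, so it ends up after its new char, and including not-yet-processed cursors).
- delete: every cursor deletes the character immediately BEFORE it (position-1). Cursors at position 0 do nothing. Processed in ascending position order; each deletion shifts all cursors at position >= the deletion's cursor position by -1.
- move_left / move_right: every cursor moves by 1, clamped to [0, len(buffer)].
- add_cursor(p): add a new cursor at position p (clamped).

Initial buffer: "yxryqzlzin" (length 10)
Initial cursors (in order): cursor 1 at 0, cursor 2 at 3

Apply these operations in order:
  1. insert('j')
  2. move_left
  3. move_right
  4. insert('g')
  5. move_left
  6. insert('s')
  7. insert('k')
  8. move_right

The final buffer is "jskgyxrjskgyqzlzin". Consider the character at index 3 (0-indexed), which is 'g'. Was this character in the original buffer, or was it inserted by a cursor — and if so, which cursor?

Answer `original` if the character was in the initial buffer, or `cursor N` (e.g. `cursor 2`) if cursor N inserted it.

After op 1 (insert('j')): buffer="jyxrjyqzlzin" (len 12), cursors c1@1 c2@5, authorship 1...2.......
After op 2 (move_left): buffer="jyxrjyqzlzin" (len 12), cursors c1@0 c2@4, authorship 1...2.......
After op 3 (move_right): buffer="jyxrjyqzlzin" (len 12), cursors c1@1 c2@5, authorship 1...2.......
After op 4 (insert('g')): buffer="jgyxrjgyqzlzin" (len 14), cursors c1@2 c2@7, authorship 11...22.......
After op 5 (move_left): buffer="jgyxrjgyqzlzin" (len 14), cursors c1@1 c2@6, authorship 11...22.......
After op 6 (insert('s')): buffer="jsgyxrjsgyqzlzin" (len 16), cursors c1@2 c2@8, authorship 111...222.......
After op 7 (insert('k')): buffer="jskgyxrjskgyqzlzin" (len 18), cursors c1@3 c2@10, authorship 1111...2222.......
After op 8 (move_right): buffer="jskgyxrjskgyqzlzin" (len 18), cursors c1@4 c2@11, authorship 1111...2222.......
Authorship (.=original, N=cursor N): 1 1 1 1 . . . 2 2 2 2 . . . . . . .
Index 3: author = 1

Answer: cursor 1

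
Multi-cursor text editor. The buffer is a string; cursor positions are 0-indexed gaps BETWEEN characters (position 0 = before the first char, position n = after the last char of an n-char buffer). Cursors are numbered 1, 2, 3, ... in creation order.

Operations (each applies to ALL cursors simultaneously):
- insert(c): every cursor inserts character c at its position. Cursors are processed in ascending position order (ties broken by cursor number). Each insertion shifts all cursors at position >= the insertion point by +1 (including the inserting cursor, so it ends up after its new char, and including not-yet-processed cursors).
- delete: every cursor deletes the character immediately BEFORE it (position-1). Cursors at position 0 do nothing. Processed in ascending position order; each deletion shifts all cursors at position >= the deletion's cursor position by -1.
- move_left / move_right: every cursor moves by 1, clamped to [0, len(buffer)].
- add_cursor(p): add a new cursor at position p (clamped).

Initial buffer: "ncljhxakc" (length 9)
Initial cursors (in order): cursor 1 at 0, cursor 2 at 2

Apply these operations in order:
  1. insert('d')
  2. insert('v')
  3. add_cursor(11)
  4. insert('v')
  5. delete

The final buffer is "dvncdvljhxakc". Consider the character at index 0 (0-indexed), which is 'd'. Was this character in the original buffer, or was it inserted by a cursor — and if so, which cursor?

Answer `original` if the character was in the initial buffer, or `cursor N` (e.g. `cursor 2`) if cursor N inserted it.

Answer: cursor 1

Derivation:
After op 1 (insert('d')): buffer="dncdljhxakc" (len 11), cursors c1@1 c2@4, authorship 1..2.......
After op 2 (insert('v')): buffer="dvncdvljhxakc" (len 13), cursors c1@2 c2@6, authorship 11..22.......
After op 3 (add_cursor(11)): buffer="dvncdvljhxakc" (len 13), cursors c1@2 c2@6 c3@11, authorship 11..22.......
After op 4 (insert('v')): buffer="dvvncdvvljhxavkc" (len 16), cursors c1@3 c2@8 c3@14, authorship 111..222.....3..
After op 5 (delete): buffer="dvncdvljhxakc" (len 13), cursors c1@2 c2@6 c3@11, authorship 11..22.......
Authorship (.=original, N=cursor N): 1 1 . . 2 2 . . . . . . .
Index 0: author = 1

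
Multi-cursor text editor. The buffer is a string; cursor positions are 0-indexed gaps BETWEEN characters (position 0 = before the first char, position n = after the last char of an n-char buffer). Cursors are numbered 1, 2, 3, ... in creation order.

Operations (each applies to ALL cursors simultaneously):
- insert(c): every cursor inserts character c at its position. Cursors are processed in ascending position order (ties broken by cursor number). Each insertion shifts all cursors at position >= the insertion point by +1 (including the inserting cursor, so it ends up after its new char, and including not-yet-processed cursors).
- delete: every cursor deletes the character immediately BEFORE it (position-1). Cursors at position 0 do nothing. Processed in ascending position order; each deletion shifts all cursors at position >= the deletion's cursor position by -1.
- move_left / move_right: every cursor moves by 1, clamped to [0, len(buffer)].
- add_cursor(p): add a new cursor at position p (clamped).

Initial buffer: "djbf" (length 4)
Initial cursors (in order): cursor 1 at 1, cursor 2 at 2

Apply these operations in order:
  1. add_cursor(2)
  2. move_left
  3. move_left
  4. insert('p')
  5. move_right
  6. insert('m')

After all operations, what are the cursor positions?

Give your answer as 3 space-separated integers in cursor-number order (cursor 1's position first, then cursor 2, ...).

After op 1 (add_cursor(2)): buffer="djbf" (len 4), cursors c1@1 c2@2 c3@2, authorship ....
After op 2 (move_left): buffer="djbf" (len 4), cursors c1@0 c2@1 c3@1, authorship ....
After op 3 (move_left): buffer="djbf" (len 4), cursors c1@0 c2@0 c3@0, authorship ....
After op 4 (insert('p')): buffer="pppdjbf" (len 7), cursors c1@3 c2@3 c3@3, authorship 123....
After op 5 (move_right): buffer="pppdjbf" (len 7), cursors c1@4 c2@4 c3@4, authorship 123....
After op 6 (insert('m')): buffer="pppdmmmjbf" (len 10), cursors c1@7 c2@7 c3@7, authorship 123.123...

Answer: 7 7 7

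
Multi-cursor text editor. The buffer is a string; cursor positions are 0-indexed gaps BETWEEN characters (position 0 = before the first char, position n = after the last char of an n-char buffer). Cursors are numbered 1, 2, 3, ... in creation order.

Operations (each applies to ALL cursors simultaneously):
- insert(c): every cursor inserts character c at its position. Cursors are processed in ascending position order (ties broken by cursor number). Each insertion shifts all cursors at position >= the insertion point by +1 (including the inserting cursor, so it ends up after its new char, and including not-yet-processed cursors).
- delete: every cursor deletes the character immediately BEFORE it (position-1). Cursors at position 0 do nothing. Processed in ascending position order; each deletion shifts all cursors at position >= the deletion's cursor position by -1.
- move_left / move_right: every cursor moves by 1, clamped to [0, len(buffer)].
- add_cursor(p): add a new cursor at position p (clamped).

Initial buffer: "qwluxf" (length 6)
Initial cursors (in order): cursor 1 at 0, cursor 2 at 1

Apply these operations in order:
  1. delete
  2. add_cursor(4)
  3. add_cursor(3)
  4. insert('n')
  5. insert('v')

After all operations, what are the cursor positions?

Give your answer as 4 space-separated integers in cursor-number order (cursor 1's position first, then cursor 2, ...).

After op 1 (delete): buffer="wluxf" (len 5), cursors c1@0 c2@0, authorship .....
After op 2 (add_cursor(4)): buffer="wluxf" (len 5), cursors c1@0 c2@0 c3@4, authorship .....
After op 3 (add_cursor(3)): buffer="wluxf" (len 5), cursors c1@0 c2@0 c4@3 c3@4, authorship .....
After op 4 (insert('n')): buffer="nnwlunxnf" (len 9), cursors c1@2 c2@2 c4@6 c3@8, authorship 12...4.3.
After op 5 (insert('v')): buffer="nnvvwlunvxnvf" (len 13), cursors c1@4 c2@4 c4@9 c3@12, authorship 1212...44.33.

Answer: 4 4 12 9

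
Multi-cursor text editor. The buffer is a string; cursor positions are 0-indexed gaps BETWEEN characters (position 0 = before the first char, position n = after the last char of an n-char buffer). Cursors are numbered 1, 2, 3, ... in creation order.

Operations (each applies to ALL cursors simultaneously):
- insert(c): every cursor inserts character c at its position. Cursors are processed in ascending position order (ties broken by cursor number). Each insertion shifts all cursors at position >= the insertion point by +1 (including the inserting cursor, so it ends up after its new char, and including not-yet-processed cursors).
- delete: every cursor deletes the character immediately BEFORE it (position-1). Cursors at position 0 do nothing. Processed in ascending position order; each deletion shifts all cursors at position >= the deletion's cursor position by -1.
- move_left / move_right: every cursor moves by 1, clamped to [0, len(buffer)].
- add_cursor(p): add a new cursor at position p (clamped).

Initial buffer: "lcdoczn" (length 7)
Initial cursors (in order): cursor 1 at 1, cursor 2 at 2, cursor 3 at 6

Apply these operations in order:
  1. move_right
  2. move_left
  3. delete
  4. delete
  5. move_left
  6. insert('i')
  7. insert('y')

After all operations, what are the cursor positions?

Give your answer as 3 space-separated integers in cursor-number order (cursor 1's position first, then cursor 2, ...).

After op 1 (move_right): buffer="lcdoczn" (len 7), cursors c1@2 c2@3 c3@7, authorship .......
After op 2 (move_left): buffer="lcdoczn" (len 7), cursors c1@1 c2@2 c3@6, authorship .......
After op 3 (delete): buffer="docn" (len 4), cursors c1@0 c2@0 c3@3, authorship ....
After op 4 (delete): buffer="don" (len 3), cursors c1@0 c2@0 c3@2, authorship ...
After op 5 (move_left): buffer="don" (len 3), cursors c1@0 c2@0 c3@1, authorship ...
After op 6 (insert('i')): buffer="iidion" (len 6), cursors c1@2 c2@2 c3@4, authorship 12.3..
After op 7 (insert('y')): buffer="iiyydiyon" (len 9), cursors c1@4 c2@4 c3@7, authorship 1212.33..

Answer: 4 4 7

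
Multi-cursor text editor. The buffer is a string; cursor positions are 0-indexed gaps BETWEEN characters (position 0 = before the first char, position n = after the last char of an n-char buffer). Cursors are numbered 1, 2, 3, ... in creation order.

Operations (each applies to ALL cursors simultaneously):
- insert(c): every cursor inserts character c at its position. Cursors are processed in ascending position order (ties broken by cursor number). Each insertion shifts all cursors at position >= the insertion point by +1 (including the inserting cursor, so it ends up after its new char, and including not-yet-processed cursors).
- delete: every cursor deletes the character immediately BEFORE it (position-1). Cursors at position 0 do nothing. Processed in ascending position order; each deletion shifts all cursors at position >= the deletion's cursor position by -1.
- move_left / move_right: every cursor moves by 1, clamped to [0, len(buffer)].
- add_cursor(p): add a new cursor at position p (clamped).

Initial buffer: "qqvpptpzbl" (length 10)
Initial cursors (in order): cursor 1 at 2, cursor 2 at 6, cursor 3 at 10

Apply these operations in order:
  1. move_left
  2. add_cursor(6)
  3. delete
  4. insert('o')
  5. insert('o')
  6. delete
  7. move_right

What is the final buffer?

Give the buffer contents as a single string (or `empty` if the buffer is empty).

After op 1 (move_left): buffer="qqvpptpzbl" (len 10), cursors c1@1 c2@5 c3@9, authorship ..........
After op 2 (add_cursor(6)): buffer="qqvpptpzbl" (len 10), cursors c1@1 c2@5 c4@6 c3@9, authorship ..........
After op 3 (delete): buffer="qvppzl" (len 6), cursors c1@0 c2@3 c4@3 c3@5, authorship ......
After op 4 (insert('o')): buffer="oqvpoopzol" (len 10), cursors c1@1 c2@6 c4@6 c3@9, authorship 1...24..3.
After op 5 (insert('o')): buffer="ooqvpoooopzool" (len 14), cursors c1@2 c2@9 c4@9 c3@13, authorship 11...2424..33.
After op 6 (delete): buffer="oqvpoopzol" (len 10), cursors c1@1 c2@6 c4@6 c3@9, authorship 1...24..3.
After op 7 (move_right): buffer="oqvpoopzol" (len 10), cursors c1@2 c2@7 c4@7 c3@10, authorship 1...24..3.

Answer: oqvpoopzol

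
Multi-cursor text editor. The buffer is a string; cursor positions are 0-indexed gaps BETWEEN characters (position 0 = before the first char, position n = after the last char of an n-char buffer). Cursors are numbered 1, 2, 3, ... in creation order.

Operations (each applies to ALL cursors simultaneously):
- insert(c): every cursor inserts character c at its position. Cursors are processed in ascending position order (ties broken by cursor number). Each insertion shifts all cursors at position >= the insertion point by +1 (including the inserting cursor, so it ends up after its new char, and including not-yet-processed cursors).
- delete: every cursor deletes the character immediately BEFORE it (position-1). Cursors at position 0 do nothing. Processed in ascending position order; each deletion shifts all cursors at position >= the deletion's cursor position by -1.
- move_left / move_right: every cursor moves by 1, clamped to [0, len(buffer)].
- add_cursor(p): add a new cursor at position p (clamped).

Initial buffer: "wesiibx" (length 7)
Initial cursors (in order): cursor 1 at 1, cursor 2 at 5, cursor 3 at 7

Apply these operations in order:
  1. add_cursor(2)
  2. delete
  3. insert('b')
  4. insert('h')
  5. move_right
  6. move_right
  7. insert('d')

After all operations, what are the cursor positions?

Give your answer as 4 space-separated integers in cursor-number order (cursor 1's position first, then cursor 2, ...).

After op 1 (add_cursor(2)): buffer="wesiibx" (len 7), cursors c1@1 c4@2 c2@5 c3@7, authorship .......
After op 2 (delete): buffer="sib" (len 3), cursors c1@0 c4@0 c2@2 c3@3, authorship ...
After op 3 (insert('b')): buffer="bbsibbb" (len 7), cursors c1@2 c4@2 c2@5 c3@7, authorship 14..2.3
After op 4 (insert('h')): buffer="bbhhsibhbbh" (len 11), cursors c1@4 c4@4 c2@8 c3@11, authorship 1414..22.33
After op 5 (move_right): buffer="bbhhsibhbbh" (len 11), cursors c1@5 c4@5 c2@9 c3@11, authorship 1414..22.33
After op 6 (move_right): buffer="bbhhsibhbbh" (len 11), cursors c1@6 c4@6 c2@10 c3@11, authorship 1414..22.33
After op 7 (insert('d')): buffer="bbhhsiddbhbbdhd" (len 15), cursors c1@8 c4@8 c2@13 c3@15, authorship 1414..1422.3233

Answer: 8 13 15 8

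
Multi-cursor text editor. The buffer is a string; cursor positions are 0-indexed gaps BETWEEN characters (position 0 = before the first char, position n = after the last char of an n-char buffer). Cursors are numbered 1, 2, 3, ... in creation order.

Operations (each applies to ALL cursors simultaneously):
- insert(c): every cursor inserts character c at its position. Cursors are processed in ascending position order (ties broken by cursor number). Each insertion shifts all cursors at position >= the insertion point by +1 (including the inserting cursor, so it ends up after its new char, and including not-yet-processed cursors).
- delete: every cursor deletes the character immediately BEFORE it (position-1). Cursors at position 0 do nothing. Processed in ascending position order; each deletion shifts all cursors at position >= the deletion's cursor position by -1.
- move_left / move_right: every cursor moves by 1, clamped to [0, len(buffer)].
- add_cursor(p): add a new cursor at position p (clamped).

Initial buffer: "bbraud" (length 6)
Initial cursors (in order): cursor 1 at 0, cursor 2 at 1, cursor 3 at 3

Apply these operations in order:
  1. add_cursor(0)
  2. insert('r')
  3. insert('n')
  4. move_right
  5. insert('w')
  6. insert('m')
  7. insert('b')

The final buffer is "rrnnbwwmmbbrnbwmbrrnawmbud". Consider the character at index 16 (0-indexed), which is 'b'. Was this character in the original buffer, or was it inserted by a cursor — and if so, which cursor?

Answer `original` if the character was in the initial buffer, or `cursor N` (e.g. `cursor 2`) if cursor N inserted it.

After op 1 (add_cursor(0)): buffer="bbraud" (len 6), cursors c1@0 c4@0 c2@1 c3@3, authorship ......
After op 2 (insert('r')): buffer="rrbrbrraud" (len 10), cursors c1@2 c4@2 c2@4 c3@7, authorship 14.2..3...
After op 3 (insert('n')): buffer="rrnnbrnbrrnaud" (len 14), cursors c1@4 c4@4 c2@7 c3@11, authorship 1414.22..33...
After op 4 (move_right): buffer="rrnnbrnbrrnaud" (len 14), cursors c1@5 c4@5 c2@8 c3@12, authorship 1414.22..33...
After op 5 (insert('w')): buffer="rrnnbwwrnbwrrnawud" (len 18), cursors c1@7 c4@7 c2@11 c3@16, authorship 1414.1422.2.33.3..
After op 6 (insert('m')): buffer="rrnnbwwmmrnbwmrrnawmud" (len 22), cursors c1@9 c4@9 c2@14 c3@20, authorship 1414.141422.22.33.33..
After op 7 (insert('b')): buffer="rrnnbwwmmbbrnbwmbrrnawmbud" (len 26), cursors c1@11 c4@11 c2@17 c3@24, authorship 1414.14141422.222.33.333..
Authorship (.=original, N=cursor N): 1 4 1 4 . 1 4 1 4 1 4 2 2 . 2 2 2 . 3 3 . 3 3 3 . .
Index 16: author = 2

Answer: cursor 2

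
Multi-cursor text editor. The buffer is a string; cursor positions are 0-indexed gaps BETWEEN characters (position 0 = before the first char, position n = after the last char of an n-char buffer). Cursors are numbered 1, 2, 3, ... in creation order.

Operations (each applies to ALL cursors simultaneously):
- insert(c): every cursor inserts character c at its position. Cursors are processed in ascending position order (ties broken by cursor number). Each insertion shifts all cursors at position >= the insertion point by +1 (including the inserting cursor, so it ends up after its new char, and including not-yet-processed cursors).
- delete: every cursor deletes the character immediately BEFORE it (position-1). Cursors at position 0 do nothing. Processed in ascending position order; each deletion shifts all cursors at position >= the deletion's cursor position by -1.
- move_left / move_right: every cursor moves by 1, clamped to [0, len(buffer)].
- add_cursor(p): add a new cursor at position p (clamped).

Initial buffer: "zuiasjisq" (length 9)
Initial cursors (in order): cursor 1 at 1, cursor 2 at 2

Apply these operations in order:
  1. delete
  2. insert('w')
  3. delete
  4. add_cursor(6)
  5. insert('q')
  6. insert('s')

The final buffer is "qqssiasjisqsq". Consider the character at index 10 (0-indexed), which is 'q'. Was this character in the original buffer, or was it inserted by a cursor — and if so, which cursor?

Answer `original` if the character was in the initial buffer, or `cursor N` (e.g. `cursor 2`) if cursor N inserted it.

Answer: cursor 3

Derivation:
After op 1 (delete): buffer="iasjisq" (len 7), cursors c1@0 c2@0, authorship .......
After op 2 (insert('w')): buffer="wwiasjisq" (len 9), cursors c1@2 c2@2, authorship 12.......
After op 3 (delete): buffer="iasjisq" (len 7), cursors c1@0 c2@0, authorship .......
After op 4 (add_cursor(6)): buffer="iasjisq" (len 7), cursors c1@0 c2@0 c3@6, authorship .......
After op 5 (insert('q')): buffer="qqiasjisqq" (len 10), cursors c1@2 c2@2 c3@9, authorship 12......3.
After op 6 (insert('s')): buffer="qqssiasjisqsq" (len 13), cursors c1@4 c2@4 c3@12, authorship 1212......33.
Authorship (.=original, N=cursor N): 1 2 1 2 . . . . . . 3 3 .
Index 10: author = 3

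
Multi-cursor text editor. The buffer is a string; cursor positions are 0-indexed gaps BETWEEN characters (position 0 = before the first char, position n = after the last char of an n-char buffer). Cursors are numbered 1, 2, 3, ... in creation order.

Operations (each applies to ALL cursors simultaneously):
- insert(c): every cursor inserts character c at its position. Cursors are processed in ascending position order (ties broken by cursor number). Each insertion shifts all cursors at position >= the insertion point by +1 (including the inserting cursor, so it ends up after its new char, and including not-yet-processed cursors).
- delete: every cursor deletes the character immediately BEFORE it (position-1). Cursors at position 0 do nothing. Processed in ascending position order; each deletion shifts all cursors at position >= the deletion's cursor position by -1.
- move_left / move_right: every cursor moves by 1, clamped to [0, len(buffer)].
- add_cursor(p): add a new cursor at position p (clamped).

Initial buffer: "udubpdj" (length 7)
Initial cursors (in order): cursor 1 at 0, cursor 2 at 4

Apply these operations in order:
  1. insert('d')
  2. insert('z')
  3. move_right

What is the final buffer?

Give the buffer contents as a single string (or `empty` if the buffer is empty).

Answer: dzudubdzpdj

Derivation:
After op 1 (insert('d')): buffer="dudubdpdj" (len 9), cursors c1@1 c2@6, authorship 1....2...
After op 2 (insert('z')): buffer="dzudubdzpdj" (len 11), cursors c1@2 c2@8, authorship 11....22...
After op 3 (move_right): buffer="dzudubdzpdj" (len 11), cursors c1@3 c2@9, authorship 11....22...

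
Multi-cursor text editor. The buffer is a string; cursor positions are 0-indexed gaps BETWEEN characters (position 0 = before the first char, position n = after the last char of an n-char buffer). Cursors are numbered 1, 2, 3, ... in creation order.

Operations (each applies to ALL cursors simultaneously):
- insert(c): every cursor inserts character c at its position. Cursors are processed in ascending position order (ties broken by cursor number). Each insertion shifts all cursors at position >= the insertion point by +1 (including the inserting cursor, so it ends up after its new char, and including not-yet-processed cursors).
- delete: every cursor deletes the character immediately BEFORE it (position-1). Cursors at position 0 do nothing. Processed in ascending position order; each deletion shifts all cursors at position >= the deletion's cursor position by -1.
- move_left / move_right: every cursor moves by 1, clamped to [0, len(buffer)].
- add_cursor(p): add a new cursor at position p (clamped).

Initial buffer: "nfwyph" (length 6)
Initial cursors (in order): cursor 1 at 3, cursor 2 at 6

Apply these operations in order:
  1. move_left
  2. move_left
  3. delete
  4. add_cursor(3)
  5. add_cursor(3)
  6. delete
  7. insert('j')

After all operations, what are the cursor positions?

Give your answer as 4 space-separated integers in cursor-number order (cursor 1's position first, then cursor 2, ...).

Answer: 4 4 4 4

Derivation:
After op 1 (move_left): buffer="nfwyph" (len 6), cursors c1@2 c2@5, authorship ......
After op 2 (move_left): buffer="nfwyph" (len 6), cursors c1@1 c2@4, authorship ......
After op 3 (delete): buffer="fwph" (len 4), cursors c1@0 c2@2, authorship ....
After op 4 (add_cursor(3)): buffer="fwph" (len 4), cursors c1@0 c2@2 c3@3, authorship ....
After op 5 (add_cursor(3)): buffer="fwph" (len 4), cursors c1@0 c2@2 c3@3 c4@3, authorship ....
After op 6 (delete): buffer="h" (len 1), cursors c1@0 c2@0 c3@0 c4@0, authorship .
After op 7 (insert('j')): buffer="jjjjh" (len 5), cursors c1@4 c2@4 c3@4 c4@4, authorship 1234.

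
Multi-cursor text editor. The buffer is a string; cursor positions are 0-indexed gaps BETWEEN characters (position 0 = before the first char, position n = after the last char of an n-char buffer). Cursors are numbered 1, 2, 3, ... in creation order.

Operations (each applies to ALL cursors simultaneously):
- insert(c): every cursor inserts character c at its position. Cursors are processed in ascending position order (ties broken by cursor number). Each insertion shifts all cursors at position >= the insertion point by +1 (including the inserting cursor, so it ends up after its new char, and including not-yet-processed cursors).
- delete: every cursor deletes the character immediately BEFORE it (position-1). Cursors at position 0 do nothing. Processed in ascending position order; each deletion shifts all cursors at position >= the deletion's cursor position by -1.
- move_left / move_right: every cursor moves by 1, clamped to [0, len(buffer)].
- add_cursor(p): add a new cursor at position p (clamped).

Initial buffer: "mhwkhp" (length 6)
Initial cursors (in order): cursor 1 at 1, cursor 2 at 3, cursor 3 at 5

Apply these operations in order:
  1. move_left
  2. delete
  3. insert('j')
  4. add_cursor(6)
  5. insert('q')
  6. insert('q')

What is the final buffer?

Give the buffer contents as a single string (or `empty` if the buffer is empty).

Answer: jqqmjqqwjqqhqqp

Derivation:
After op 1 (move_left): buffer="mhwkhp" (len 6), cursors c1@0 c2@2 c3@4, authorship ......
After op 2 (delete): buffer="mwhp" (len 4), cursors c1@0 c2@1 c3@2, authorship ....
After op 3 (insert('j')): buffer="jmjwjhp" (len 7), cursors c1@1 c2@3 c3@5, authorship 1.2.3..
After op 4 (add_cursor(6)): buffer="jmjwjhp" (len 7), cursors c1@1 c2@3 c3@5 c4@6, authorship 1.2.3..
After op 5 (insert('q')): buffer="jqmjqwjqhqp" (len 11), cursors c1@2 c2@5 c3@8 c4@10, authorship 11.22.33.4.
After op 6 (insert('q')): buffer="jqqmjqqwjqqhqqp" (len 15), cursors c1@3 c2@7 c3@11 c4@14, authorship 111.222.333.44.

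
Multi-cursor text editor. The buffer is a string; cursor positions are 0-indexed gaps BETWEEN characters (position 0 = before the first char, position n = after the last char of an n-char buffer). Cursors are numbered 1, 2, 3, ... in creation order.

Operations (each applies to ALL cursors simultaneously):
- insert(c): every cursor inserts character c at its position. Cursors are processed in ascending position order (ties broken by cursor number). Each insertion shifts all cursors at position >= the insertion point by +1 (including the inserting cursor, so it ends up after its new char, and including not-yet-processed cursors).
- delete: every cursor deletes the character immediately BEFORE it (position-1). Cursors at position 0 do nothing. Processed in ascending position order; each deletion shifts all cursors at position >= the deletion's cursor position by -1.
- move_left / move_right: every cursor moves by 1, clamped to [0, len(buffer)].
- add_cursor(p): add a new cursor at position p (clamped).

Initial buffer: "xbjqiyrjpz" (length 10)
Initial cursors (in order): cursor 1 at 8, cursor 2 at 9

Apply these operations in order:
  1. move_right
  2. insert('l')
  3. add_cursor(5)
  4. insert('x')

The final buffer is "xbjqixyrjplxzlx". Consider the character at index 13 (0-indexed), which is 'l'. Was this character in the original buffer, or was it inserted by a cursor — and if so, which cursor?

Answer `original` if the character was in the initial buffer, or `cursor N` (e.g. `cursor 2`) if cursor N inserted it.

Answer: cursor 2

Derivation:
After op 1 (move_right): buffer="xbjqiyrjpz" (len 10), cursors c1@9 c2@10, authorship ..........
After op 2 (insert('l')): buffer="xbjqiyrjplzl" (len 12), cursors c1@10 c2@12, authorship .........1.2
After op 3 (add_cursor(5)): buffer="xbjqiyrjplzl" (len 12), cursors c3@5 c1@10 c2@12, authorship .........1.2
After op 4 (insert('x')): buffer="xbjqixyrjplxzlx" (len 15), cursors c3@6 c1@12 c2@15, authorship .....3....11.22
Authorship (.=original, N=cursor N): . . . . . 3 . . . . 1 1 . 2 2
Index 13: author = 2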